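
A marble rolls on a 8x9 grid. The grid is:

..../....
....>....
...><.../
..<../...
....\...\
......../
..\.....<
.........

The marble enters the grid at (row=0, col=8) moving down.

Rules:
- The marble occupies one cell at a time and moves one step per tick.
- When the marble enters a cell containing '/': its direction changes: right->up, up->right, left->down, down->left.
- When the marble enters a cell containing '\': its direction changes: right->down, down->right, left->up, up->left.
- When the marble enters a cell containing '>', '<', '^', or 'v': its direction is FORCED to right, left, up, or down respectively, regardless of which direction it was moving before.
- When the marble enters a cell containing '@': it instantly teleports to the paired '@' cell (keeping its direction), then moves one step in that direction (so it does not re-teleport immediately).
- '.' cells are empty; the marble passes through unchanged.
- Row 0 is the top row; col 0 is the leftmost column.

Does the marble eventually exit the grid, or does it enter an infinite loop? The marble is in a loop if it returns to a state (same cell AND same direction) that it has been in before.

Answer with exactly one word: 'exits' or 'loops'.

Answer: loops

Derivation:
Step 1: enter (0,8), '.' pass, move down to (1,8)
Step 2: enter (1,8), '.' pass, move down to (2,8)
Step 3: enter (2,8), '/' deflects down->left, move left to (2,7)
Step 4: enter (2,7), '.' pass, move left to (2,6)
Step 5: enter (2,6), '.' pass, move left to (2,5)
Step 6: enter (2,5), '.' pass, move left to (2,4)
Step 7: enter (2,4), '<' forces left->left, move left to (2,3)
Step 8: enter (2,3), '>' forces left->right, move right to (2,4)
Step 9: enter (2,4), '<' forces right->left, move left to (2,3)
Step 10: at (2,3) dir=left — LOOP DETECTED (seen before)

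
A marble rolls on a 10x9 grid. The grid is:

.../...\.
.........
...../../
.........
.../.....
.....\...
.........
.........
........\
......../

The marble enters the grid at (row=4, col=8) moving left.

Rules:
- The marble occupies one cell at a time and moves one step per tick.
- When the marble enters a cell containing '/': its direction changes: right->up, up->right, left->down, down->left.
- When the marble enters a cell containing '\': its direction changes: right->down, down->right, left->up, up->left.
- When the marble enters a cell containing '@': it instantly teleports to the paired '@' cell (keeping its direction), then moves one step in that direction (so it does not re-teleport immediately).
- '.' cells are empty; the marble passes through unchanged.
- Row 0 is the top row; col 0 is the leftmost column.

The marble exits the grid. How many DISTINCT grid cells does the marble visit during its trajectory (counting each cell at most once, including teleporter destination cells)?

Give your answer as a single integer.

Step 1: enter (4,8), '.' pass, move left to (4,7)
Step 2: enter (4,7), '.' pass, move left to (4,6)
Step 3: enter (4,6), '.' pass, move left to (4,5)
Step 4: enter (4,5), '.' pass, move left to (4,4)
Step 5: enter (4,4), '.' pass, move left to (4,3)
Step 6: enter (4,3), '/' deflects left->down, move down to (5,3)
Step 7: enter (5,3), '.' pass, move down to (6,3)
Step 8: enter (6,3), '.' pass, move down to (7,3)
Step 9: enter (7,3), '.' pass, move down to (8,3)
Step 10: enter (8,3), '.' pass, move down to (9,3)
Step 11: enter (9,3), '.' pass, move down to (10,3)
Step 12: at (10,3) — EXIT via bottom edge, pos 3
Distinct cells visited: 11 (path length 11)

Answer: 11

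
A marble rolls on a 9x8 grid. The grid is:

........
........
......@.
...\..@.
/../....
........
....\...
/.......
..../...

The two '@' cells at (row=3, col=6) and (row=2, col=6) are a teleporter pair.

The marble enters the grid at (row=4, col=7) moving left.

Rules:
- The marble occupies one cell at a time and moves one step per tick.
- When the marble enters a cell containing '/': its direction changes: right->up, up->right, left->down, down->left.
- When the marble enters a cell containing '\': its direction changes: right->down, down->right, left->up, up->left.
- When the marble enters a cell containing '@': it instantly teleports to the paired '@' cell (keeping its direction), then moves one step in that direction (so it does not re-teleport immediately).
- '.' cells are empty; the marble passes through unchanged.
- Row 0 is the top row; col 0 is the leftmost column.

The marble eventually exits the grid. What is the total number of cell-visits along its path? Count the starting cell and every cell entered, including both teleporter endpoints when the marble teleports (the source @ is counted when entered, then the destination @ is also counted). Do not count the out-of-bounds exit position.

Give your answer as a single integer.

Step 1: enter (4,7), '.' pass, move left to (4,6)
Step 2: enter (4,6), '.' pass, move left to (4,5)
Step 3: enter (4,5), '.' pass, move left to (4,4)
Step 4: enter (4,4), '.' pass, move left to (4,3)
Step 5: enter (4,3), '/' deflects left->down, move down to (5,3)
Step 6: enter (5,3), '.' pass, move down to (6,3)
Step 7: enter (6,3), '.' pass, move down to (7,3)
Step 8: enter (7,3), '.' pass, move down to (8,3)
Step 9: enter (8,3), '.' pass, move down to (9,3)
Step 10: at (9,3) — EXIT via bottom edge, pos 3
Path length (cell visits): 9

Answer: 9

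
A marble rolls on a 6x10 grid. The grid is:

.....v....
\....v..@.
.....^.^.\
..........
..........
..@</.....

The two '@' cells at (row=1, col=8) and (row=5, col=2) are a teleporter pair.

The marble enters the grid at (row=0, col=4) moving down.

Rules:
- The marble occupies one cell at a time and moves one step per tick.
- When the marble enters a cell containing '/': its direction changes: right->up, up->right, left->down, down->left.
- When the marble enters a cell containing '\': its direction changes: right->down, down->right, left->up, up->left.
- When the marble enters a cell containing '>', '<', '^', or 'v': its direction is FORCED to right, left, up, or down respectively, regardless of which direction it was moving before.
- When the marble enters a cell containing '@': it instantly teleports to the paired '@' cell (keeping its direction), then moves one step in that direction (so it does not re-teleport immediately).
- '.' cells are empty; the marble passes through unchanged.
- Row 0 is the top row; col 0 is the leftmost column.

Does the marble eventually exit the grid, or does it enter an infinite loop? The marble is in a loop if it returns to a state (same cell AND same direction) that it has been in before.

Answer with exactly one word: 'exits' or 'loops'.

Step 1: enter (0,4), '.' pass, move down to (1,4)
Step 2: enter (1,4), '.' pass, move down to (2,4)
Step 3: enter (2,4), '.' pass, move down to (3,4)
Step 4: enter (3,4), '.' pass, move down to (4,4)
Step 5: enter (4,4), '.' pass, move down to (5,4)
Step 6: enter (5,4), '/' deflects down->left, move left to (5,3)
Step 7: enter (5,3), '<' forces left->left, move left to (5,2)
Step 8: enter (5,2), '@' teleport (5,2)->(1,8), also enter (1,8), move left to (1,7)
Step 9: enter (1,7), '.' pass, move left to (1,6)
Step 10: enter (1,6), '.' pass, move left to (1,5)
Step 11: enter (1,5), 'v' forces left->down, move down to (2,5)
Step 12: enter (2,5), '^' forces down->up, move up to (1,5)
Step 13: enter (1,5), 'v' forces up->down, move down to (2,5)
Step 14: at (2,5) dir=down — LOOP DETECTED (seen before)

Answer: loops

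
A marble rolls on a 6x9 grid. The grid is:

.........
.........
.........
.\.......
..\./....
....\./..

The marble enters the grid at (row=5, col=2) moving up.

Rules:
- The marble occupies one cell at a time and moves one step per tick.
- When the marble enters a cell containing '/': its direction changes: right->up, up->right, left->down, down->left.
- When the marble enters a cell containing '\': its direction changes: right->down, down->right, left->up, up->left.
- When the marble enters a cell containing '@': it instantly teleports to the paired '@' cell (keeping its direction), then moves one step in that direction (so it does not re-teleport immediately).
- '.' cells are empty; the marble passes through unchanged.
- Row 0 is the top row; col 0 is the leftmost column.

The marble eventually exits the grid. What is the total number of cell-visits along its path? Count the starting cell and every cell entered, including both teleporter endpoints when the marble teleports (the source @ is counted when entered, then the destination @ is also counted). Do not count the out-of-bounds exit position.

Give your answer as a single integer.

Step 1: enter (5,2), '.' pass, move up to (4,2)
Step 2: enter (4,2), '\' deflects up->left, move left to (4,1)
Step 3: enter (4,1), '.' pass, move left to (4,0)
Step 4: enter (4,0), '.' pass, move left to (4,-1)
Step 5: at (4,-1) — EXIT via left edge, pos 4
Path length (cell visits): 4

Answer: 4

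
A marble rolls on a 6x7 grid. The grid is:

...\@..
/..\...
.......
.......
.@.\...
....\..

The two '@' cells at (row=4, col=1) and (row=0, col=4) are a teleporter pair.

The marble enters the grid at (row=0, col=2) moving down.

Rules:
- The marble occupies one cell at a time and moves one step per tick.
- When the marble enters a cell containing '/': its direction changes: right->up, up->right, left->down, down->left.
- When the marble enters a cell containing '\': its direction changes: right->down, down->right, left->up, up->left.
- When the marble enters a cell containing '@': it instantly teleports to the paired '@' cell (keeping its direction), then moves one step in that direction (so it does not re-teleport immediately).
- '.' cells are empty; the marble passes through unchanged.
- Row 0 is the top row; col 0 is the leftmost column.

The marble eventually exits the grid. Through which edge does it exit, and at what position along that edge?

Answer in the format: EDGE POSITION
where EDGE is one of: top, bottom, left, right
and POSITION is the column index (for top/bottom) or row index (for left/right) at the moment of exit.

Answer: bottom 2

Derivation:
Step 1: enter (0,2), '.' pass, move down to (1,2)
Step 2: enter (1,2), '.' pass, move down to (2,2)
Step 3: enter (2,2), '.' pass, move down to (3,2)
Step 4: enter (3,2), '.' pass, move down to (4,2)
Step 5: enter (4,2), '.' pass, move down to (5,2)
Step 6: enter (5,2), '.' pass, move down to (6,2)
Step 7: at (6,2) — EXIT via bottom edge, pos 2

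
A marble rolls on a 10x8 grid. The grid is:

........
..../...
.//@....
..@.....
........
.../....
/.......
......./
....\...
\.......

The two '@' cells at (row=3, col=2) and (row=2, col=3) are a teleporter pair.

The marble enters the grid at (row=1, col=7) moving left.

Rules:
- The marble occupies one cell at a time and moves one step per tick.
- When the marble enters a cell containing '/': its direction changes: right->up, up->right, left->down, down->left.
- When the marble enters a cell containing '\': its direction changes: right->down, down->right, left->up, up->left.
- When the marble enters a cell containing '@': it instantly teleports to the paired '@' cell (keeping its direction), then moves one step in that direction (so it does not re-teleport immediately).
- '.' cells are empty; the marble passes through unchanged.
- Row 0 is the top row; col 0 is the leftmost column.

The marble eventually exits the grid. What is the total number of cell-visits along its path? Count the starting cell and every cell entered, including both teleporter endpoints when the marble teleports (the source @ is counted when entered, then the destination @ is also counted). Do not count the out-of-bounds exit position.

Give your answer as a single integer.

Answer: 14

Derivation:
Step 1: enter (1,7), '.' pass, move left to (1,6)
Step 2: enter (1,6), '.' pass, move left to (1,5)
Step 3: enter (1,5), '.' pass, move left to (1,4)
Step 4: enter (1,4), '/' deflects left->down, move down to (2,4)
Step 5: enter (2,4), '.' pass, move down to (3,4)
Step 6: enter (3,4), '.' pass, move down to (4,4)
Step 7: enter (4,4), '.' pass, move down to (5,4)
Step 8: enter (5,4), '.' pass, move down to (6,4)
Step 9: enter (6,4), '.' pass, move down to (7,4)
Step 10: enter (7,4), '.' pass, move down to (8,4)
Step 11: enter (8,4), '\' deflects down->right, move right to (8,5)
Step 12: enter (8,5), '.' pass, move right to (8,6)
Step 13: enter (8,6), '.' pass, move right to (8,7)
Step 14: enter (8,7), '.' pass, move right to (8,8)
Step 15: at (8,8) — EXIT via right edge, pos 8
Path length (cell visits): 14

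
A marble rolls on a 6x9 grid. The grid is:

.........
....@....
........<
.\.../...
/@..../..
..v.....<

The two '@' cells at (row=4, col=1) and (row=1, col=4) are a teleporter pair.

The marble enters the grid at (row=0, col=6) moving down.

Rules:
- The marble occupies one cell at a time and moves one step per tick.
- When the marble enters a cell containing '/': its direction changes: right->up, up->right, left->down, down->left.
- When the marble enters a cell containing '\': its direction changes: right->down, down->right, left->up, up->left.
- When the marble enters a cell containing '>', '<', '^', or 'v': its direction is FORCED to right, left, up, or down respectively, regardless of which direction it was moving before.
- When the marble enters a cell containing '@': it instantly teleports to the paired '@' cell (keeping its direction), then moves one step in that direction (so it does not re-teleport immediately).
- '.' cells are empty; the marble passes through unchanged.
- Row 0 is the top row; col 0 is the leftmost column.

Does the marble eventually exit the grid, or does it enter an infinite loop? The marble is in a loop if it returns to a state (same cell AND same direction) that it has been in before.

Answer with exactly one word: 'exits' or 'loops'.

Answer: exits

Derivation:
Step 1: enter (0,6), '.' pass, move down to (1,6)
Step 2: enter (1,6), '.' pass, move down to (2,6)
Step 3: enter (2,6), '.' pass, move down to (3,6)
Step 4: enter (3,6), '.' pass, move down to (4,6)
Step 5: enter (4,6), '/' deflects down->left, move left to (4,5)
Step 6: enter (4,5), '.' pass, move left to (4,4)
Step 7: enter (4,4), '.' pass, move left to (4,3)
Step 8: enter (4,3), '.' pass, move left to (4,2)
Step 9: enter (4,2), '.' pass, move left to (4,1)
Step 10: enter (4,1), '@' teleport (4,1)->(1,4), also enter (1,4), move left to (1,3)
Step 11: enter (1,3), '.' pass, move left to (1,2)
Step 12: enter (1,2), '.' pass, move left to (1,1)
Step 13: enter (1,1), '.' pass, move left to (1,0)
Step 14: enter (1,0), '.' pass, move left to (1,-1)
Step 15: at (1,-1) — EXIT via left edge, pos 1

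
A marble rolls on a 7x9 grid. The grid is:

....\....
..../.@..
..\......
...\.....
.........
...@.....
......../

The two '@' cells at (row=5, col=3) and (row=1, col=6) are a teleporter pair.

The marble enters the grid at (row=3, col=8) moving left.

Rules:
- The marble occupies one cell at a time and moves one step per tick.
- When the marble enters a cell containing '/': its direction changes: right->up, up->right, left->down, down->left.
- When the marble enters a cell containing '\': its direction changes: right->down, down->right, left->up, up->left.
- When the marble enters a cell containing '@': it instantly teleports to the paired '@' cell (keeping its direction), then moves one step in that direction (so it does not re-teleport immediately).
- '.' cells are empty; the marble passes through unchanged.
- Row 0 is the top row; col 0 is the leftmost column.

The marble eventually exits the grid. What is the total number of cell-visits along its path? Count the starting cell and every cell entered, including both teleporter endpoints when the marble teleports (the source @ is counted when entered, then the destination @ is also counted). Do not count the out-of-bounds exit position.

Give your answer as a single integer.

Step 1: enter (3,8), '.' pass, move left to (3,7)
Step 2: enter (3,7), '.' pass, move left to (3,6)
Step 3: enter (3,6), '.' pass, move left to (3,5)
Step 4: enter (3,5), '.' pass, move left to (3,4)
Step 5: enter (3,4), '.' pass, move left to (3,3)
Step 6: enter (3,3), '\' deflects left->up, move up to (2,3)
Step 7: enter (2,3), '.' pass, move up to (1,3)
Step 8: enter (1,3), '.' pass, move up to (0,3)
Step 9: enter (0,3), '.' pass, move up to (-1,3)
Step 10: at (-1,3) — EXIT via top edge, pos 3
Path length (cell visits): 9

Answer: 9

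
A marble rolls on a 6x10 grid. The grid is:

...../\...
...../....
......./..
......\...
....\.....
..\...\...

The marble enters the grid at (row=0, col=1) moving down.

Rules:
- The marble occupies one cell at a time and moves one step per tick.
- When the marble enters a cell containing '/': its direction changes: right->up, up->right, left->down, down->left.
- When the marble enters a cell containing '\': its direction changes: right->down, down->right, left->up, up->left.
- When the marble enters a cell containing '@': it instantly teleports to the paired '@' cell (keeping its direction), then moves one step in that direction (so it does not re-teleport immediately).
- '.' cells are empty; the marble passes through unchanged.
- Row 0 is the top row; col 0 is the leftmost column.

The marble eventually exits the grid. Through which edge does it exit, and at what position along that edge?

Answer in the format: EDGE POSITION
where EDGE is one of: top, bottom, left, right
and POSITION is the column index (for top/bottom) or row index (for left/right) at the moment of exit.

Step 1: enter (0,1), '.' pass, move down to (1,1)
Step 2: enter (1,1), '.' pass, move down to (2,1)
Step 3: enter (2,1), '.' pass, move down to (3,1)
Step 4: enter (3,1), '.' pass, move down to (4,1)
Step 5: enter (4,1), '.' pass, move down to (5,1)
Step 6: enter (5,1), '.' pass, move down to (6,1)
Step 7: at (6,1) — EXIT via bottom edge, pos 1

Answer: bottom 1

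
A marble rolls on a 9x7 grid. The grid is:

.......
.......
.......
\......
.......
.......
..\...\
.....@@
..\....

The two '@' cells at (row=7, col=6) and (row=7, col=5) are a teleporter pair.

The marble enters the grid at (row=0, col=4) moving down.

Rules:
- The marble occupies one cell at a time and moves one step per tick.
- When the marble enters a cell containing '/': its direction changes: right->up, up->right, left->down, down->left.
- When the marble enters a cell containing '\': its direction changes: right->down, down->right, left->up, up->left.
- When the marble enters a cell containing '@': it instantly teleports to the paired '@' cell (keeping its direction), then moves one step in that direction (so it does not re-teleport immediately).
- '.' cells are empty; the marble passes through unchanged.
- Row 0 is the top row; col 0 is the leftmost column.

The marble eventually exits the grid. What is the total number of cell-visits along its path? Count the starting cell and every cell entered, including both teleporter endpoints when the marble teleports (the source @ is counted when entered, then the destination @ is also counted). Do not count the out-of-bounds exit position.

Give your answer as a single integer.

Step 1: enter (0,4), '.' pass, move down to (1,4)
Step 2: enter (1,4), '.' pass, move down to (2,4)
Step 3: enter (2,4), '.' pass, move down to (3,4)
Step 4: enter (3,4), '.' pass, move down to (4,4)
Step 5: enter (4,4), '.' pass, move down to (5,4)
Step 6: enter (5,4), '.' pass, move down to (6,4)
Step 7: enter (6,4), '.' pass, move down to (7,4)
Step 8: enter (7,4), '.' pass, move down to (8,4)
Step 9: enter (8,4), '.' pass, move down to (9,4)
Step 10: at (9,4) — EXIT via bottom edge, pos 4
Path length (cell visits): 9

Answer: 9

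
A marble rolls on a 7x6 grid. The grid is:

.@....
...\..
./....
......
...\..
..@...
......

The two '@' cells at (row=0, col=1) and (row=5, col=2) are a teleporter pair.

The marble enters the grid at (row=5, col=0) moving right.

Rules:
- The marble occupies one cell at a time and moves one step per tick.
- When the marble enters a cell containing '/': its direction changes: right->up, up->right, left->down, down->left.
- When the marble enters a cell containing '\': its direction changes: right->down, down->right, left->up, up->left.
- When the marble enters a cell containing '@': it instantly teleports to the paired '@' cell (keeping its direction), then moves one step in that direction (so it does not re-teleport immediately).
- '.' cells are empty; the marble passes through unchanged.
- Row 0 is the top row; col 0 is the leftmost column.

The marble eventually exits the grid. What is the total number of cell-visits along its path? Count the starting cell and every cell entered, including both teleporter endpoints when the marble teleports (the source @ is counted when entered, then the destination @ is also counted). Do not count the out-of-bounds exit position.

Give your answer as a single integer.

Step 1: enter (5,0), '.' pass, move right to (5,1)
Step 2: enter (5,1), '.' pass, move right to (5,2)
Step 3: enter (5,2), '@' teleport (5,2)->(0,1), also enter (0,1), move right to (0,2)
Step 4: enter (0,2), '.' pass, move right to (0,3)
Step 5: enter (0,3), '.' pass, move right to (0,4)
Step 6: enter (0,4), '.' pass, move right to (0,5)
Step 7: enter (0,5), '.' pass, move right to (0,6)
Step 8: at (0,6) — EXIT via right edge, pos 0
Path length (cell visits): 8

Answer: 8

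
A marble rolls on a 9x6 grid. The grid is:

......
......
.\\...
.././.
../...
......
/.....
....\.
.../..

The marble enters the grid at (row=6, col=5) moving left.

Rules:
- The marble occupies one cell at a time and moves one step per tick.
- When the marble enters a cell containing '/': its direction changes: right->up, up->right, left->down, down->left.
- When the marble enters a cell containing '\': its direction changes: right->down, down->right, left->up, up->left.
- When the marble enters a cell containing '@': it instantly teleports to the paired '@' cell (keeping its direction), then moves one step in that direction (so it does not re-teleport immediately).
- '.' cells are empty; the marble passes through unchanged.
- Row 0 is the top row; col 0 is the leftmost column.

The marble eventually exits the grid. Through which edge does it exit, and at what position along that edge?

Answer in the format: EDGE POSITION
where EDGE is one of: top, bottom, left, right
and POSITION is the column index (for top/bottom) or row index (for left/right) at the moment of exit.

Answer: bottom 0

Derivation:
Step 1: enter (6,5), '.' pass, move left to (6,4)
Step 2: enter (6,4), '.' pass, move left to (6,3)
Step 3: enter (6,3), '.' pass, move left to (6,2)
Step 4: enter (6,2), '.' pass, move left to (6,1)
Step 5: enter (6,1), '.' pass, move left to (6,0)
Step 6: enter (6,0), '/' deflects left->down, move down to (7,0)
Step 7: enter (7,0), '.' pass, move down to (8,0)
Step 8: enter (8,0), '.' pass, move down to (9,0)
Step 9: at (9,0) — EXIT via bottom edge, pos 0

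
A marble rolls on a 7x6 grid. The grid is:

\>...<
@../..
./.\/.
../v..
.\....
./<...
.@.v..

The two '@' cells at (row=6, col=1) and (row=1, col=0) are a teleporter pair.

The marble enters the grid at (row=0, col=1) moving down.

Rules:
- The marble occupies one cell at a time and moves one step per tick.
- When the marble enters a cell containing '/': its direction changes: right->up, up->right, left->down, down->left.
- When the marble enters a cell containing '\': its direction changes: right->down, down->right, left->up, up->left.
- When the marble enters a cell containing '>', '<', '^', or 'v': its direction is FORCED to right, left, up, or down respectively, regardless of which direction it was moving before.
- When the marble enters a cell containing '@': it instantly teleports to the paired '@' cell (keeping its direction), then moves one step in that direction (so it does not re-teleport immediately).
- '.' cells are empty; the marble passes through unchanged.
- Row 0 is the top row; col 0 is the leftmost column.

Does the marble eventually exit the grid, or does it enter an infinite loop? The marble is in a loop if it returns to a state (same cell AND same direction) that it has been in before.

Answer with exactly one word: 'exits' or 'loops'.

Step 1: enter (0,1), '>' forces down->right, move right to (0,2)
Step 2: enter (0,2), '.' pass, move right to (0,3)
Step 3: enter (0,3), '.' pass, move right to (0,4)
Step 4: enter (0,4), '.' pass, move right to (0,5)
Step 5: enter (0,5), '<' forces right->left, move left to (0,4)
Step 6: enter (0,4), '.' pass, move left to (0,3)
Step 7: enter (0,3), '.' pass, move left to (0,2)
Step 8: enter (0,2), '.' pass, move left to (0,1)
Step 9: enter (0,1), '>' forces left->right, move right to (0,2)
Step 10: at (0,2) dir=right — LOOP DETECTED (seen before)

Answer: loops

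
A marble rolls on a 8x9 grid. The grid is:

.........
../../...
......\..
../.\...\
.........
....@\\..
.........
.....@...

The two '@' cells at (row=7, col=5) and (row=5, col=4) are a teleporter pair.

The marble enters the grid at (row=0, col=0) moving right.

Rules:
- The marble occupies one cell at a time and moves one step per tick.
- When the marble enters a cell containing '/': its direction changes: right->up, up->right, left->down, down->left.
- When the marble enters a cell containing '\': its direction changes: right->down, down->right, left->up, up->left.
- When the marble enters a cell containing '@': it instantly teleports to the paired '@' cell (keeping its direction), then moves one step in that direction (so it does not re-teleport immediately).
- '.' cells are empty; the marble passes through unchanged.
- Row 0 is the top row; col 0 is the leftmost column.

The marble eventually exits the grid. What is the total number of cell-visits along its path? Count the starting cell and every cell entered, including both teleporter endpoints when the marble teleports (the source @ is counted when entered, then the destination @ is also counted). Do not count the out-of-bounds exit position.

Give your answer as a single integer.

Answer: 9

Derivation:
Step 1: enter (0,0), '.' pass, move right to (0,1)
Step 2: enter (0,1), '.' pass, move right to (0,2)
Step 3: enter (0,2), '.' pass, move right to (0,3)
Step 4: enter (0,3), '.' pass, move right to (0,4)
Step 5: enter (0,4), '.' pass, move right to (0,5)
Step 6: enter (0,5), '.' pass, move right to (0,6)
Step 7: enter (0,6), '.' pass, move right to (0,7)
Step 8: enter (0,7), '.' pass, move right to (0,8)
Step 9: enter (0,8), '.' pass, move right to (0,9)
Step 10: at (0,9) — EXIT via right edge, pos 0
Path length (cell visits): 9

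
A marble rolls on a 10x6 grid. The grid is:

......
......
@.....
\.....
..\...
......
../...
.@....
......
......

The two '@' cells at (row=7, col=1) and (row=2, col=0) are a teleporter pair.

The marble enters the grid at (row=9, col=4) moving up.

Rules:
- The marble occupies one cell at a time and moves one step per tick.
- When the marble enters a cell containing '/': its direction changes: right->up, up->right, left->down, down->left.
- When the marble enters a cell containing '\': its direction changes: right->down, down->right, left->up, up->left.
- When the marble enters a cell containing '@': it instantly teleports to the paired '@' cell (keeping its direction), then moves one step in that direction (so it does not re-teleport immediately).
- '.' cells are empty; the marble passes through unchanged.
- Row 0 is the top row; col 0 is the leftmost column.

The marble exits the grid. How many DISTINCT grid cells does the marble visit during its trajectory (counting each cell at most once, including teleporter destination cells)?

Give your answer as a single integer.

Step 1: enter (9,4), '.' pass, move up to (8,4)
Step 2: enter (8,4), '.' pass, move up to (7,4)
Step 3: enter (7,4), '.' pass, move up to (6,4)
Step 4: enter (6,4), '.' pass, move up to (5,4)
Step 5: enter (5,4), '.' pass, move up to (4,4)
Step 6: enter (4,4), '.' pass, move up to (3,4)
Step 7: enter (3,4), '.' pass, move up to (2,4)
Step 8: enter (2,4), '.' pass, move up to (1,4)
Step 9: enter (1,4), '.' pass, move up to (0,4)
Step 10: enter (0,4), '.' pass, move up to (-1,4)
Step 11: at (-1,4) — EXIT via top edge, pos 4
Distinct cells visited: 10 (path length 10)

Answer: 10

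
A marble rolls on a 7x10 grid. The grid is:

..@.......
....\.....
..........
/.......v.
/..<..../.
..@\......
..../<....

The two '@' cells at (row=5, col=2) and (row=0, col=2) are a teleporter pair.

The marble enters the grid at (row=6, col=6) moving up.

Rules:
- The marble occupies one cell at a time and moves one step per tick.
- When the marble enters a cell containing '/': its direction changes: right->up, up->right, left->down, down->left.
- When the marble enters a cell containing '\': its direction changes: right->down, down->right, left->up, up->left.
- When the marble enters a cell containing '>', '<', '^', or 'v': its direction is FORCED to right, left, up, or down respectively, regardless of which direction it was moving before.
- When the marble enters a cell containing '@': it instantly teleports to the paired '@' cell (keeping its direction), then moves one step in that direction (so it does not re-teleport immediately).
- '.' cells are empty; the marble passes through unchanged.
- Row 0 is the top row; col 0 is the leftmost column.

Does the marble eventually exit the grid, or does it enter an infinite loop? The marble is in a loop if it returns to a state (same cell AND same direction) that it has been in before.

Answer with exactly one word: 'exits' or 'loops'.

Step 1: enter (6,6), '.' pass, move up to (5,6)
Step 2: enter (5,6), '.' pass, move up to (4,6)
Step 3: enter (4,6), '.' pass, move up to (3,6)
Step 4: enter (3,6), '.' pass, move up to (2,6)
Step 5: enter (2,6), '.' pass, move up to (1,6)
Step 6: enter (1,6), '.' pass, move up to (0,6)
Step 7: enter (0,6), '.' pass, move up to (-1,6)
Step 8: at (-1,6) — EXIT via top edge, pos 6

Answer: exits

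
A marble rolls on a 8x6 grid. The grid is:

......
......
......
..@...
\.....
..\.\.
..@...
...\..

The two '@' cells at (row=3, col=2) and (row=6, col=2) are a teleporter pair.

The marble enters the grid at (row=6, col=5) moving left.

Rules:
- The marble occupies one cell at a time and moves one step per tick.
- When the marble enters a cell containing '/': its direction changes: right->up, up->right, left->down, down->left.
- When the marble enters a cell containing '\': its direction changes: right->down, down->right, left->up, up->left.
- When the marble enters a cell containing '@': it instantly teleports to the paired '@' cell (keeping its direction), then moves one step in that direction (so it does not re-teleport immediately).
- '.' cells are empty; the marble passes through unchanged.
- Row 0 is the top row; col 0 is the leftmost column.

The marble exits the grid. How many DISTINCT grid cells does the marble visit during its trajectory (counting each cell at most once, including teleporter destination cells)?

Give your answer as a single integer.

Step 1: enter (6,5), '.' pass, move left to (6,4)
Step 2: enter (6,4), '.' pass, move left to (6,3)
Step 3: enter (6,3), '.' pass, move left to (6,2)
Step 4: enter (6,2), '@' teleport (6,2)->(3,2), also enter (3,2), move left to (3,1)
Step 5: enter (3,1), '.' pass, move left to (3,0)
Step 6: enter (3,0), '.' pass, move left to (3,-1)
Step 7: at (3,-1) — EXIT via left edge, pos 3
Distinct cells visited: 7 (path length 7)

Answer: 7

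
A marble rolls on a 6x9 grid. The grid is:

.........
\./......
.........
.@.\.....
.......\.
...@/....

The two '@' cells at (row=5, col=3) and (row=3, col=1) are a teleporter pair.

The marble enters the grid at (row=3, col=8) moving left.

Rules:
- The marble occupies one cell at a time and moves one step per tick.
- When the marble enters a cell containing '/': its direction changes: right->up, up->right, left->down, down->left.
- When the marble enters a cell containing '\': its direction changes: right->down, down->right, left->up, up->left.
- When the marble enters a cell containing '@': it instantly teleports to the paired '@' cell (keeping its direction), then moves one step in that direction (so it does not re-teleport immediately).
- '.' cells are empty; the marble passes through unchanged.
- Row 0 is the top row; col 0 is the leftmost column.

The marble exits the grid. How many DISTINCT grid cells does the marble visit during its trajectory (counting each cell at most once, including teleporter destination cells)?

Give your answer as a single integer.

Step 1: enter (3,8), '.' pass, move left to (3,7)
Step 2: enter (3,7), '.' pass, move left to (3,6)
Step 3: enter (3,6), '.' pass, move left to (3,5)
Step 4: enter (3,5), '.' pass, move left to (3,4)
Step 5: enter (3,4), '.' pass, move left to (3,3)
Step 6: enter (3,3), '\' deflects left->up, move up to (2,3)
Step 7: enter (2,3), '.' pass, move up to (1,3)
Step 8: enter (1,3), '.' pass, move up to (0,3)
Step 9: enter (0,3), '.' pass, move up to (-1,3)
Step 10: at (-1,3) — EXIT via top edge, pos 3
Distinct cells visited: 9 (path length 9)

Answer: 9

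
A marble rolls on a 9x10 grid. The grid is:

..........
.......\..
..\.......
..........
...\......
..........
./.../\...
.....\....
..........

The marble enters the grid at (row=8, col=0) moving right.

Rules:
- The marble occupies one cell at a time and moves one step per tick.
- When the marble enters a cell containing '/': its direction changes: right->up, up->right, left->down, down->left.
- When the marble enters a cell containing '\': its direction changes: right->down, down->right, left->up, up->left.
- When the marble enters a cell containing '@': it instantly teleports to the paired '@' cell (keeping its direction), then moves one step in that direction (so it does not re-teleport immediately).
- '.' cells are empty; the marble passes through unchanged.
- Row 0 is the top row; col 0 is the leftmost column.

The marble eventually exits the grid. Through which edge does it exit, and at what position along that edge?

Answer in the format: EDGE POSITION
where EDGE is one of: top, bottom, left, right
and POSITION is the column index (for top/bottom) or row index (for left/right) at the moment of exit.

Answer: right 8

Derivation:
Step 1: enter (8,0), '.' pass, move right to (8,1)
Step 2: enter (8,1), '.' pass, move right to (8,2)
Step 3: enter (8,2), '.' pass, move right to (8,3)
Step 4: enter (8,3), '.' pass, move right to (8,4)
Step 5: enter (8,4), '.' pass, move right to (8,5)
Step 6: enter (8,5), '.' pass, move right to (8,6)
Step 7: enter (8,6), '.' pass, move right to (8,7)
Step 8: enter (8,7), '.' pass, move right to (8,8)
Step 9: enter (8,8), '.' pass, move right to (8,9)
Step 10: enter (8,9), '.' pass, move right to (8,10)
Step 11: at (8,10) — EXIT via right edge, pos 8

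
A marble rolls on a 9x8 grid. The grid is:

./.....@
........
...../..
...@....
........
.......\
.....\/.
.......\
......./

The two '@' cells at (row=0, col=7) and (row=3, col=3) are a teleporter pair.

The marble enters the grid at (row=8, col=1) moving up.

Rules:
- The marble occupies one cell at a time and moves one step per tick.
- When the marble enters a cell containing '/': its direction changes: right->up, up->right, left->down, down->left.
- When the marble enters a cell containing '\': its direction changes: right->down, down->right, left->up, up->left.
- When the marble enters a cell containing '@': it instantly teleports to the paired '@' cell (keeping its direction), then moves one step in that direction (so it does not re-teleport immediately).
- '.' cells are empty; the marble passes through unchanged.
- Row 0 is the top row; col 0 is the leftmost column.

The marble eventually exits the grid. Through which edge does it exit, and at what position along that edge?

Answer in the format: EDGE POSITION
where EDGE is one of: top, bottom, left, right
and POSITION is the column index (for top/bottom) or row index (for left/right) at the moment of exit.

Step 1: enter (8,1), '.' pass, move up to (7,1)
Step 2: enter (7,1), '.' pass, move up to (6,1)
Step 3: enter (6,1), '.' pass, move up to (5,1)
Step 4: enter (5,1), '.' pass, move up to (4,1)
Step 5: enter (4,1), '.' pass, move up to (3,1)
Step 6: enter (3,1), '.' pass, move up to (2,1)
Step 7: enter (2,1), '.' pass, move up to (1,1)
Step 8: enter (1,1), '.' pass, move up to (0,1)
Step 9: enter (0,1), '/' deflects up->right, move right to (0,2)
Step 10: enter (0,2), '.' pass, move right to (0,3)
Step 11: enter (0,3), '.' pass, move right to (0,4)
Step 12: enter (0,4), '.' pass, move right to (0,5)
Step 13: enter (0,5), '.' pass, move right to (0,6)
Step 14: enter (0,6), '.' pass, move right to (0,7)
Step 15: enter (0,7), '@' teleport (0,7)->(3,3), also enter (3,3), move right to (3,4)
Step 16: enter (3,4), '.' pass, move right to (3,5)
Step 17: enter (3,5), '.' pass, move right to (3,6)
Step 18: enter (3,6), '.' pass, move right to (3,7)
Step 19: enter (3,7), '.' pass, move right to (3,8)
Step 20: at (3,8) — EXIT via right edge, pos 3

Answer: right 3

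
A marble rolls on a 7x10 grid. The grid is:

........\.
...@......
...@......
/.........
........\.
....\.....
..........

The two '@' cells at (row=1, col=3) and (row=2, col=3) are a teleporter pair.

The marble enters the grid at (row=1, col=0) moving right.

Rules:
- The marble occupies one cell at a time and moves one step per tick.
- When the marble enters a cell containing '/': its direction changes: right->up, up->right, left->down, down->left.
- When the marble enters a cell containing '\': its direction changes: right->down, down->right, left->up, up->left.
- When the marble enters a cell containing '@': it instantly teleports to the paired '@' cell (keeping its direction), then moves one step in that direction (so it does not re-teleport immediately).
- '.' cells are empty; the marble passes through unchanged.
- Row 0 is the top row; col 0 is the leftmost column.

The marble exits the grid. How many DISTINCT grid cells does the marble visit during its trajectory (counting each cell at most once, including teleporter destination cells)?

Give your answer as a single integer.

Answer: 11

Derivation:
Step 1: enter (1,0), '.' pass, move right to (1,1)
Step 2: enter (1,1), '.' pass, move right to (1,2)
Step 3: enter (1,2), '.' pass, move right to (1,3)
Step 4: enter (1,3), '@' teleport (1,3)->(2,3), also enter (2,3), move right to (2,4)
Step 5: enter (2,4), '.' pass, move right to (2,5)
Step 6: enter (2,5), '.' pass, move right to (2,6)
Step 7: enter (2,6), '.' pass, move right to (2,7)
Step 8: enter (2,7), '.' pass, move right to (2,8)
Step 9: enter (2,8), '.' pass, move right to (2,9)
Step 10: enter (2,9), '.' pass, move right to (2,10)
Step 11: at (2,10) — EXIT via right edge, pos 2
Distinct cells visited: 11 (path length 11)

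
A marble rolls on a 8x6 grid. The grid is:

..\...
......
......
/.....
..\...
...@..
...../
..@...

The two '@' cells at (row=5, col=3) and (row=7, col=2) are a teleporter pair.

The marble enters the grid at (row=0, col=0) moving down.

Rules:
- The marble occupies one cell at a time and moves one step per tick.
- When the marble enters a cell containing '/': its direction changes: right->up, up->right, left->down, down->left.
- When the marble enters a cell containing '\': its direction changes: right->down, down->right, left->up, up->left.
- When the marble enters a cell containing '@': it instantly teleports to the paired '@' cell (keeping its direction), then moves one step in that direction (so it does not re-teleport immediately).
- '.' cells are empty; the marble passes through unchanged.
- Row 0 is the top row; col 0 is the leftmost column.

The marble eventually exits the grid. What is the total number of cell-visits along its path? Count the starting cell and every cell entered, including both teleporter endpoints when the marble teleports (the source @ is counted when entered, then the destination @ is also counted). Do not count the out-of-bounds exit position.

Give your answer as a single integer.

Answer: 4

Derivation:
Step 1: enter (0,0), '.' pass, move down to (1,0)
Step 2: enter (1,0), '.' pass, move down to (2,0)
Step 3: enter (2,0), '.' pass, move down to (3,0)
Step 4: enter (3,0), '/' deflects down->left, move left to (3,-1)
Step 5: at (3,-1) — EXIT via left edge, pos 3
Path length (cell visits): 4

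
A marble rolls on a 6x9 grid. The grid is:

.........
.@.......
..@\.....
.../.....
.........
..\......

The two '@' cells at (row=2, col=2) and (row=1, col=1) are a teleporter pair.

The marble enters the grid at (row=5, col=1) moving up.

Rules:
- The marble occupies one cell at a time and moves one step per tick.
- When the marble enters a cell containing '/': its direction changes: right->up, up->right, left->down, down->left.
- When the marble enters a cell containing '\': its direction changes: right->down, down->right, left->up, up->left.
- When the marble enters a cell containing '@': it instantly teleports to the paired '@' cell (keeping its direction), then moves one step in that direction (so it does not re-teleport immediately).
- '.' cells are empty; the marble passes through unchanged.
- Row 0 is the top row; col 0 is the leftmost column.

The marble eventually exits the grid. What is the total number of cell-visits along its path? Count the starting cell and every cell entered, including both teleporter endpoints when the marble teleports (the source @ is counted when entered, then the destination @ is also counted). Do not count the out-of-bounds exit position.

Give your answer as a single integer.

Step 1: enter (5,1), '.' pass, move up to (4,1)
Step 2: enter (4,1), '.' pass, move up to (3,1)
Step 3: enter (3,1), '.' pass, move up to (2,1)
Step 4: enter (2,1), '.' pass, move up to (1,1)
Step 5: enter (1,1), '@' teleport (1,1)->(2,2), also enter (2,2), move up to (1,2)
Step 6: enter (1,2), '.' pass, move up to (0,2)
Step 7: enter (0,2), '.' pass, move up to (-1,2)
Step 8: at (-1,2) — EXIT via top edge, pos 2
Path length (cell visits): 8

Answer: 8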